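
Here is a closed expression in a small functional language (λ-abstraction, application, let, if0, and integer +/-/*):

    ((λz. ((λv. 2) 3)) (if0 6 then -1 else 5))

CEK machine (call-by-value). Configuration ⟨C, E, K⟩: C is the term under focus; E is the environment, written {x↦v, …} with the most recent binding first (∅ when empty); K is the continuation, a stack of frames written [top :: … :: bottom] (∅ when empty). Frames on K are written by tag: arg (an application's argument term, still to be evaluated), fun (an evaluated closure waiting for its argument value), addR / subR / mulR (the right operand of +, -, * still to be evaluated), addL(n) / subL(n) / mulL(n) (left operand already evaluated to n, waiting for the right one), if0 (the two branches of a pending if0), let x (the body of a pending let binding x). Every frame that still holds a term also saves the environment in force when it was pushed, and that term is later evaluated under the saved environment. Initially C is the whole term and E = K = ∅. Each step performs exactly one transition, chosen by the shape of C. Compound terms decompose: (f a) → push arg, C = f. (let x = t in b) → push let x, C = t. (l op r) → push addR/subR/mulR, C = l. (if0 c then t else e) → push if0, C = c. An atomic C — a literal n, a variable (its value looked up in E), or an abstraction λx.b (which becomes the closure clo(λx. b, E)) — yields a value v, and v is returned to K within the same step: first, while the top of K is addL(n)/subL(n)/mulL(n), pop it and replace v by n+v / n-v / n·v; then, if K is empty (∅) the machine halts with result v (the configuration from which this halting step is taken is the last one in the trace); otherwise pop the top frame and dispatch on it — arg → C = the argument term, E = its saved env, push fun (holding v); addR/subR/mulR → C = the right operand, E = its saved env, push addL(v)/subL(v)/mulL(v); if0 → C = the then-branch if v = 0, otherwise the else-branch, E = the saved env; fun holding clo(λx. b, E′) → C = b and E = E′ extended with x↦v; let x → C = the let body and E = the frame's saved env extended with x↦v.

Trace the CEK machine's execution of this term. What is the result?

[0] ⟨C=((λz. ((λv. 2) 3)) (if0 6 then -1 else 5)); E=∅; K=∅⟩
[1] ⟨C=(λz. ((λv. 2) 3)); E=∅; K=[arg]⟩
[2] ⟨C=(if0 6 then -1 else 5); E=∅; K=[fun]⟩
[3] ⟨C=6; E=∅; K=[if0 :: fun]⟩
[4] ⟨C=5; E=∅; K=[fun]⟩
[5] ⟨C=((λv. 2) 3); E={z↦5}; K=∅⟩
[6] ⟨C=(λv. 2); E={z↦5}; K=[arg]⟩
[7] ⟨C=3; E={z↦5}; K=[fun]⟩
[8] ⟨C=2; E={v↦3, z↦5}; K=∅⟩
→ final value 2

Answer: 2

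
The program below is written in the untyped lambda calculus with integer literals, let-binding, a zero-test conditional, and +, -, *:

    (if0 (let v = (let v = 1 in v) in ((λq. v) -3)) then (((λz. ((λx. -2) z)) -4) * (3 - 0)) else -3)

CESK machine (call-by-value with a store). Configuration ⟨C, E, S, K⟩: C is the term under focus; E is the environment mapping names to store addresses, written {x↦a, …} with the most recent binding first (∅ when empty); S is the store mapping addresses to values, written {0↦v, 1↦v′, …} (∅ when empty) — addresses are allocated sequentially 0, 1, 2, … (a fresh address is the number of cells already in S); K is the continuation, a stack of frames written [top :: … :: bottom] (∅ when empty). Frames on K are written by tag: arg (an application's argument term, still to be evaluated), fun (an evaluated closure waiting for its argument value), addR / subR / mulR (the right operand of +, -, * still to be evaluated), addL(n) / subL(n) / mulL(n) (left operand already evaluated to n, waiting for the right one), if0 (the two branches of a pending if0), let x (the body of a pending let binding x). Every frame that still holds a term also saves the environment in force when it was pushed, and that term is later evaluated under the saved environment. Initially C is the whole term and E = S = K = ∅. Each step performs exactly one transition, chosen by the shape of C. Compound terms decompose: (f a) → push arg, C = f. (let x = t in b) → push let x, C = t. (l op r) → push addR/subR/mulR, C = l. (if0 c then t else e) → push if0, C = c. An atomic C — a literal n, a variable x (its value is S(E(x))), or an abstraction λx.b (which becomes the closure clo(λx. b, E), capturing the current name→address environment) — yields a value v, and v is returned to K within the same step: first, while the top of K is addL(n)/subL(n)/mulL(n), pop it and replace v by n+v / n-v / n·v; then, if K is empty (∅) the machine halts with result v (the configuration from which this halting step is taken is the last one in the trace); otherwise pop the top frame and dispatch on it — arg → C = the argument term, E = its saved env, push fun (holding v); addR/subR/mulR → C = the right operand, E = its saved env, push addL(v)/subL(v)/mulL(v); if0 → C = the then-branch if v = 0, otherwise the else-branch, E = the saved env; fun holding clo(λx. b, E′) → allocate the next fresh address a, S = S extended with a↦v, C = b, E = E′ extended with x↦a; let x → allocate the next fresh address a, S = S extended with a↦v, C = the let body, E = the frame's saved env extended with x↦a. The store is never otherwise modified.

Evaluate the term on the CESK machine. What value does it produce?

Answer: -3

Derivation:
0. [C=(if0 (let v = (let v = 1 in v) in ((λq. v) -3)) then (((λz. ((λx. -2) z)) -4) * (3 - 0)) else -3) | E=∅ | S=∅ | K=∅]
1. [C=(let v = (let v = 1 in v) in ((λq. v) -3)) | E=∅ | S=∅ | K=[if0]]
2. [C=(let v = 1 in v) | E=∅ | S=∅ | K=[let v :: if0]]
3. [C=1 | E=∅ | S=∅ | K=[let v :: let v :: if0]]
4. [C=v | E={v↦0} | S={0↦1} | K=[let v :: if0]]
5. [C=((λq. v) -3) | E={v↦1} | S={0↦1, 1↦1} | K=[if0]]
6. [C=(λq. v) | E={v↦1} | S={0↦1, 1↦1} | K=[arg :: if0]]
7. [C=-3 | E={v↦1} | S={0↦1, 1↦1} | K=[fun :: if0]]
8. [C=v | E={q↦2, v↦1} | S={0↦1, 1↦1, 2↦-3} | K=[if0]]
9. [C=-3 | E=∅ | S={0↦1, 1↦1, 2↦-3} | K=∅]
→ final value -3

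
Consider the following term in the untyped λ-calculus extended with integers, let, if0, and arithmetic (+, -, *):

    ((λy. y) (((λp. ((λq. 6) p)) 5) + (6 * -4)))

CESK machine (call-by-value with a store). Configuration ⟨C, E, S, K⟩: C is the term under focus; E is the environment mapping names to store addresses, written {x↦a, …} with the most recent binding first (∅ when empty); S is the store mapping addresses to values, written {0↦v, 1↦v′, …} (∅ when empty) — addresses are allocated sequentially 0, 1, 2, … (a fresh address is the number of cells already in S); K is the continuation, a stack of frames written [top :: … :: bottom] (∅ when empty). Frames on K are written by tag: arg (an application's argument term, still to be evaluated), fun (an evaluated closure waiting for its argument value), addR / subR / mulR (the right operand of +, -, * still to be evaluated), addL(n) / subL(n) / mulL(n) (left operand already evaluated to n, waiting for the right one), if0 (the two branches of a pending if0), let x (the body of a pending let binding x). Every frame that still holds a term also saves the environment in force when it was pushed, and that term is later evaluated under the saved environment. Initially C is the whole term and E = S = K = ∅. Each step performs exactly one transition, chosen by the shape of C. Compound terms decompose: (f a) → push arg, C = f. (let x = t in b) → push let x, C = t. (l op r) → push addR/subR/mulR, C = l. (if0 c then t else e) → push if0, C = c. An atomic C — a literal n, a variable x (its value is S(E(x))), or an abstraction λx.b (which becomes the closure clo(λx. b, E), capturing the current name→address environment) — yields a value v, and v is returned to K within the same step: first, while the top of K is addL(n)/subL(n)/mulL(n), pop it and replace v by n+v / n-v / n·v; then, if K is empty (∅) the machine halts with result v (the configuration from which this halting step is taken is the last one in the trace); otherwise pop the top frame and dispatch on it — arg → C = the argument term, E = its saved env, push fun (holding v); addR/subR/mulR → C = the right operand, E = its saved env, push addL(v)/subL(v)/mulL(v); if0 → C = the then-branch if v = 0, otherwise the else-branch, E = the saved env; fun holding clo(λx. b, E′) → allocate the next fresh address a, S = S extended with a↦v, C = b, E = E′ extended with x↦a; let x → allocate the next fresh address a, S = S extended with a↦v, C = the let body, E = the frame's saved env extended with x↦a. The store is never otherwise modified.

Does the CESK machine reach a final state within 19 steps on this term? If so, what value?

Answer: -18

Execution trace:
[0] [C=((λy. y) (((λp. ((λq. 6) p)) 5) + (6 * -4))) | E=∅ | S=∅ | K=∅]
[1] [C=(λy. y) | E=∅ | S=∅ | K=[arg]]
[2] [C=(((λp. ((λq. 6) p)) 5) + (6 * -4)) | E=∅ | S=∅ | K=[fun]]
[3] [C=((λp. ((λq. 6) p)) 5) | E=∅ | S=∅ | K=[addR :: fun]]
[4] [C=(λp. ((λq. 6) p)) | E=∅ | S=∅ | K=[arg :: addR :: fun]]
[5] [C=5 | E=∅ | S=∅ | K=[fun :: addR :: fun]]
[6] [C=((λq. 6) p) | E={p↦0} | S={0↦5} | K=[addR :: fun]]
[7] [C=(λq. 6) | E={p↦0} | S={0↦5} | K=[arg :: addR :: fun]]
[8] [C=p | E={p↦0} | S={0↦5} | K=[fun :: addR :: fun]]
[9] [C=6 | E={q↦1, p↦0} | S={0↦5, 1↦5} | K=[addR :: fun]]
[10] [C=(6 * -4) | E=∅ | S={0↦5, 1↦5} | K=[addL(6) :: fun]]
[11] [C=6 | E=∅ | S={0↦5, 1↦5} | K=[mulR :: addL(6) :: fun]]
[12] [C=-4 | E=∅ | S={0↦5, 1↦5} | K=[mulL(6) :: addL(6) :: fun]]
[13] [C=y | E={y↦2} | S={0↦5, 1↦5, 2↦-18} | K=∅]
→ final value -18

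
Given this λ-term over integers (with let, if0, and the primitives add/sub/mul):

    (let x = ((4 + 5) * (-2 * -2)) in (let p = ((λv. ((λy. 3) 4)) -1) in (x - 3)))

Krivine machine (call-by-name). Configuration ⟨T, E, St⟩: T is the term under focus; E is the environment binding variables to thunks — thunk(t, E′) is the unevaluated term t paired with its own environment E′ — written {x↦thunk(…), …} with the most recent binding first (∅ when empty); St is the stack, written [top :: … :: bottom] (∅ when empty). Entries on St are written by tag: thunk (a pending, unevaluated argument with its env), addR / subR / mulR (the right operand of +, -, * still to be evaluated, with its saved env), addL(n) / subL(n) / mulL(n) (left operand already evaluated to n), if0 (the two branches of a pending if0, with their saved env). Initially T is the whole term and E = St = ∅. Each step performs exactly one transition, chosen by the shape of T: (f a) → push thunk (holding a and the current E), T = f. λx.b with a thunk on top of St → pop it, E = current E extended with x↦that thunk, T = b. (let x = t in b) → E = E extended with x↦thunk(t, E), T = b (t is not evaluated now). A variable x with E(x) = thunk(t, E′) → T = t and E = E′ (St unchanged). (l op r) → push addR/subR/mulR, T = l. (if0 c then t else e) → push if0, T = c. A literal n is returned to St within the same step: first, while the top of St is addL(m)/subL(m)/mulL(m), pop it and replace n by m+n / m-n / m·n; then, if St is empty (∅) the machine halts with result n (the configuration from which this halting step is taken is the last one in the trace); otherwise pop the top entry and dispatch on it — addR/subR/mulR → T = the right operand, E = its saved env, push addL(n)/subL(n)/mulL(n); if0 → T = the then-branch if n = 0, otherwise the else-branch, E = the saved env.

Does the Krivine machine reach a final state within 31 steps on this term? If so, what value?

Answer: 33

Machine steps:
[0] <T=(let x = ((4 + 5) * (-2 * -2)) in (let p = ((λv. ((λy. 3) 4)) -1) in (x - 3))), E=∅, St=∅>
[1] <T=(let p = ((λv. ((λy. 3) 4)) -1) in (x - 3)), E={x↦thunk(((4 + 5) * (-2 * -2)), ∅)}, St=∅>
[2] <T=(x - 3), E={p↦thunk(((λv. ((λy. 3) 4)) -1), {x↦thunk(((4 + 5) * (-2 * -2)), ∅)}), x↦thunk(((4 + 5) * (-2 * -2)), ∅)}, St=∅>
[3] <T=x, E={p↦thunk(((λv. ((λy. 3) 4)) -1), {x↦thunk(((4 + 5) * (-2 * -2)), ∅)}), x↦thunk(((4 + 5) * (-2 * -2)), ∅)}, St=[subR]>
[4] <T=((4 + 5) * (-2 * -2)), E=∅, St=[subR]>
[5] <T=(4 + 5), E=∅, St=[mulR :: subR]>
[6] <T=4, E=∅, St=[addR :: mulR :: subR]>
[7] <T=5, E=∅, St=[addL(4) :: mulR :: subR]>
[8] <T=(-2 * -2), E=∅, St=[mulL(9) :: subR]>
[9] <T=-2, E=∅, St=[mulR :: mulL(9) :: subR]>
[10] <T=-2, E=∅, St=[mulL(-2) :: mulL(9) :: subR]>
[11] <T=3, E={p↦thunk(((λv. ((λy. 3) 4)) -1), {x↦thunk(((4 + 5) * (-2 * -2)), ∅)}), x↦thunk(((4 + 5) * (-2 * -2)), ∅)}, St=[subL(36)]>
→ final value 33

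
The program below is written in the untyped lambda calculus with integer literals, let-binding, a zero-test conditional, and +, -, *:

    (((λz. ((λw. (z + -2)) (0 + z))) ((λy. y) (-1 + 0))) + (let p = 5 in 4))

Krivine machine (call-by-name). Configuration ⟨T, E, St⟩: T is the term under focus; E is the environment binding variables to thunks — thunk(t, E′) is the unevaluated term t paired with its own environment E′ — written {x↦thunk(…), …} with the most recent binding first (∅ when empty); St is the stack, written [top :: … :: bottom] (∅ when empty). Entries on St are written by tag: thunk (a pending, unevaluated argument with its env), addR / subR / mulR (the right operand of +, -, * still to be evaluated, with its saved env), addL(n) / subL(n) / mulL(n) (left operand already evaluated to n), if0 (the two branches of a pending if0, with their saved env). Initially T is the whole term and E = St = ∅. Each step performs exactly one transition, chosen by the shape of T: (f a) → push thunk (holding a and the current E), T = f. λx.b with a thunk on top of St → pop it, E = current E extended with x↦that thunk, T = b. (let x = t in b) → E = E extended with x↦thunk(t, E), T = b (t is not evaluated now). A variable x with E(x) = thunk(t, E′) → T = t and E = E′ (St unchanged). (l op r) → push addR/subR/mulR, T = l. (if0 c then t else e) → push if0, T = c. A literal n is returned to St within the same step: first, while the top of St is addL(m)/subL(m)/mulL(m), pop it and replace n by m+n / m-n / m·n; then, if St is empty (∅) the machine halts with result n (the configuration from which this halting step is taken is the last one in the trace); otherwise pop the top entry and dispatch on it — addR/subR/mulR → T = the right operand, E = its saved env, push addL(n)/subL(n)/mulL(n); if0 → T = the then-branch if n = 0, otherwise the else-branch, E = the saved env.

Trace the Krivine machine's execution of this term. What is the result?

step 0: [T=(((λz. ((λw. (z + -2)) (0 + z))) ((λy. y) (-1 + 0))) + (let p = 5 in 4)) | E=∅ | St=∅]
step 1: [T=((λz. ((λw. (z + -2)) (0 + z))) ((λy. y) (-1 + 0))) | E=∅ | St=[addR]]
step 2: [T=(λz. ((λw. (z + -2)) (0 + z))) | E=∅ | St=[thunk :: addR]]
step 3: [T=((λw. (z + -2)) (0 + z)) | E={z↦thunk(((λy. y) (-1 + 0)), ∅)} | St=[addR]]
step 4: [T=(λw. (z + -2)) | E={z↦thunk(((λy. y) (-1 + 0)), ∅)} | St=[thunk :: addR]]
step 5: [T=(z + -2) | E={w↦thunk((0 + z), {z↦thunk(((λy. y) (-1 + 0)), ∅)}), z↦thunk(((λy. y) (-1 + 0)), ∅)} | St=[addR]]
step 6: [T=z | E={w↦thunk((0 + z), {z↦thunk(((λy. y) (-1 + 0)), ∅)}), z↦thunk(((λy. y) (-1 + 0)), ∅)} | St=[addR :: addR]]
step 7: [T=((λy. y) (-1 + 0)) | E=∅ | St=[addR :: addR]]
step 8: [T=(λy. y) | E=∅ | St=[thunk :: addR :: addR]]
step 9: [T=y | E={y↦thunk((-1 + 0), ∅)} | St=[addR :: addR]]
step 10: [T=(-1 + 0) | E=∅ | St=[addR :: addR]]
step 11: [T=-1 | E=∅ | St=[addR :: addR :: addR]]
step 12: [T=0 | E=∅ | St=[addL(-1) :: addR :: addR]]
step 13: [T=-2 | E={w↦thunk((0 + z), {z↦thunk(((λy. y) (-1 + 0)), ∅)}), z↦thunk(((λy. y) (-1 + 0)), ∅)} | St=[addL(-1) :: addR]]
step 14: [T=(let p = 5 in 4) | E=∅ | St=[addL(-3)]]
step 15: [T=4 | E={p↦thunk(5, ∅)} | St=[addL(-3)]]
→ final value 1

Answer: 1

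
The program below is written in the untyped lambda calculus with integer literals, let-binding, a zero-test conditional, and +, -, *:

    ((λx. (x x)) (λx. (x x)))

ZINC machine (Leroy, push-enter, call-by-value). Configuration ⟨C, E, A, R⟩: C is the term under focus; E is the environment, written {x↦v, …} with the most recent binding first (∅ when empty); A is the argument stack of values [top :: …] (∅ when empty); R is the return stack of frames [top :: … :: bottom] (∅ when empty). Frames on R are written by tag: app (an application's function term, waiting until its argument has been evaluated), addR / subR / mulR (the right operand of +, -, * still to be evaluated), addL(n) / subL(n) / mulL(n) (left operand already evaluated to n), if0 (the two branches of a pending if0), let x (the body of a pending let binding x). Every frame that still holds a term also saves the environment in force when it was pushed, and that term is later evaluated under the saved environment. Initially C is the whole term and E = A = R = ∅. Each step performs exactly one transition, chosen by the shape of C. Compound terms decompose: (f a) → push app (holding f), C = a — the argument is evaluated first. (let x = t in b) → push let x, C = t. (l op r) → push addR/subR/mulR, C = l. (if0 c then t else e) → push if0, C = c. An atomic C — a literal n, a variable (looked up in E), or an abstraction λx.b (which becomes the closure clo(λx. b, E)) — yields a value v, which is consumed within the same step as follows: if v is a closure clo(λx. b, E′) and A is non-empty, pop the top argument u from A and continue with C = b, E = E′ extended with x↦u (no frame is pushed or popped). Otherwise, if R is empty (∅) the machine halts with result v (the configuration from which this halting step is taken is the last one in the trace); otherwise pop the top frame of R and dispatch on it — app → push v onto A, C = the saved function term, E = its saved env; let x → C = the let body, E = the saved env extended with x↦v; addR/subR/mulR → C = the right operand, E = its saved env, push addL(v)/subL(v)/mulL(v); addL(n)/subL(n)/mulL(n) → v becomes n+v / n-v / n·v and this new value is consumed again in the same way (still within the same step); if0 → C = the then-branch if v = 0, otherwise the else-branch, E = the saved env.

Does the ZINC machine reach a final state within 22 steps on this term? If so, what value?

Answer: DIVERGES (no final state within 22 steps)

Machine steps:
t=0: ⟨C=((λx. (x x)) (λx. (x x))); E=∅; A=∅; R=∅⟩
t=1: ⟨C=(λx. (x x)); E=∅; A=∅; R=[app]⟩
t=2: ⟨C=(λx. (x x)); E=∅; A=[clo(λx. (x x), ∅)]; R=∅⟩
t=3: ⟨C=(x x); E={x↦clo(λx. (x x), ∅)}; A=∅; R=∅⟩
t=4: ⟨C=x; E={x↦clo(λx. (x x), ∅)}; A=∅; R=[app]⟩
t=5: ⟨C=x; E={x↦clo(λx. (x x), ∅)}; A=[clo(λx. (x x), ∅)]; R=∅⟩
… configuration repeats with period 3 (steps 3–5 recur indefinitely) …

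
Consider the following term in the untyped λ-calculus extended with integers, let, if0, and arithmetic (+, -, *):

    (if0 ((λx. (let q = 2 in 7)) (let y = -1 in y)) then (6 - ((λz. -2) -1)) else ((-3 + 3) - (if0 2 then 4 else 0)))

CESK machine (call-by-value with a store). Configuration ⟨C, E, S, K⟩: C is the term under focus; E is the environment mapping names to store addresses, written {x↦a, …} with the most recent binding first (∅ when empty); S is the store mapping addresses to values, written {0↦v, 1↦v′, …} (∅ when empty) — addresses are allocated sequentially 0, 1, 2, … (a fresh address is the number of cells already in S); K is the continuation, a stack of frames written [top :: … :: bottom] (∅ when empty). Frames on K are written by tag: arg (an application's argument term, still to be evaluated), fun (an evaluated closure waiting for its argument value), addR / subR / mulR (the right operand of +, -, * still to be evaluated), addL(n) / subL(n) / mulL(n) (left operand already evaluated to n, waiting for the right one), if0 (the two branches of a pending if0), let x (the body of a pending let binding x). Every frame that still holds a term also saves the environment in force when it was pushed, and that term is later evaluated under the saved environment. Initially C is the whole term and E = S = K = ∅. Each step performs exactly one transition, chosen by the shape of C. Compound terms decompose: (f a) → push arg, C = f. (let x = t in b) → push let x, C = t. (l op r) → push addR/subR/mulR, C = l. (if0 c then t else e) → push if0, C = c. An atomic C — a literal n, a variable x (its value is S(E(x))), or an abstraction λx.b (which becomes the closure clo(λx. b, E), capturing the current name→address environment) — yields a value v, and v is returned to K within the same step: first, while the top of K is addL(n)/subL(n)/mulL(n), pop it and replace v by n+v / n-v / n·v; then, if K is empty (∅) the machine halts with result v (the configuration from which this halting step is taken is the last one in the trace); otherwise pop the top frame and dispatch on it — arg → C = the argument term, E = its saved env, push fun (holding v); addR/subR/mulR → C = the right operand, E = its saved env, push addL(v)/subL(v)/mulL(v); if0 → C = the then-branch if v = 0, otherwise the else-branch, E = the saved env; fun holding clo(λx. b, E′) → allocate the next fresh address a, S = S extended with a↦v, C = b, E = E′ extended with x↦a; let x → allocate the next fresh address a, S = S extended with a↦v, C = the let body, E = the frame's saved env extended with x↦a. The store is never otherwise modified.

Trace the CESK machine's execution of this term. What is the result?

t=0: ⟨C=(if0 ((λx. (let q = 2 in 7)) (let y = -1 in y)) then (6 - ((λz. -2) -1)) else ((-3 + 3) - (if0 2 then 4 else 0))); E=∅; S=∅; K=∅⟩
t=1: ⟨C=((λx. (let q = 2 in 7)) (let y = -1 in y)); E=∅; S=∅; K=[if0]⟩
t=2: ⟨C=(λx. (let q = 2 in 7)); E=∅; S=∅; K=[arg :: if0]⟩
t=3: ⟨C=(let y = -1 in y); E=∅; S=∅; K=[fun :: if0]⟩
t=4: ⟨C=-1; E=∅; S=∅; K=[let y :: fun :: if0]⟩
t=5: ⟨C=y; E={y↦0}; S={0↦-1}; K=[fun :: if0]⟩
t=6: ⟨C=(let q = 2 in 7); E={x↦1}; S={0↦-1, 1↦-1}; K=[if0]⟩
t=7: ⟨C=2; E={x↦1}; S={0↦-1, 1↦-1}; K=[let q :: if0]⟩
t=8: ⟨C=7; E={q↦2, x↦1}; S={0↦-1, 1↦-1, 2↦2}; K=[if0]⟩
t=9: ⟨C=((-3 + 3) - (if0 2 then 4 else 0)); E=∅; S={0↦-1, 1↦-1, 2↦2}; K=∅⟩
t=10: ⟨C=(-3 + 3); E=∅; S={0↦-1, 1↦-1, 2↦2}; K=[subR]⟩
t=11: ⟨C=-3; E=∅; S={0↦-1, 1↦-1, 2↦2}; K=[addR :: subR]⟩
t=12: ⟨C=3; E=∅; S={0↦-1, 1↦-1, 2↦2}; K=[addL(-3) :: subR]⟩
t=13: ⟨C=(if0 2 then 4 else 0); E=∅; S={0↦-1, 1↦-1, 2↦2}; K=[subL(0)]⟩
t=14: ⟨C=2; E=∅; S={0↦-1, 1↦-1, 2↦2}; K=[if0 :: subL(0)]⟩
t=15: ⟨C=0; E=∅; S={0↦-1, 1↦-1, 2↦2}; K=[subL(0)]⟩
→ final value 0

Answer: 0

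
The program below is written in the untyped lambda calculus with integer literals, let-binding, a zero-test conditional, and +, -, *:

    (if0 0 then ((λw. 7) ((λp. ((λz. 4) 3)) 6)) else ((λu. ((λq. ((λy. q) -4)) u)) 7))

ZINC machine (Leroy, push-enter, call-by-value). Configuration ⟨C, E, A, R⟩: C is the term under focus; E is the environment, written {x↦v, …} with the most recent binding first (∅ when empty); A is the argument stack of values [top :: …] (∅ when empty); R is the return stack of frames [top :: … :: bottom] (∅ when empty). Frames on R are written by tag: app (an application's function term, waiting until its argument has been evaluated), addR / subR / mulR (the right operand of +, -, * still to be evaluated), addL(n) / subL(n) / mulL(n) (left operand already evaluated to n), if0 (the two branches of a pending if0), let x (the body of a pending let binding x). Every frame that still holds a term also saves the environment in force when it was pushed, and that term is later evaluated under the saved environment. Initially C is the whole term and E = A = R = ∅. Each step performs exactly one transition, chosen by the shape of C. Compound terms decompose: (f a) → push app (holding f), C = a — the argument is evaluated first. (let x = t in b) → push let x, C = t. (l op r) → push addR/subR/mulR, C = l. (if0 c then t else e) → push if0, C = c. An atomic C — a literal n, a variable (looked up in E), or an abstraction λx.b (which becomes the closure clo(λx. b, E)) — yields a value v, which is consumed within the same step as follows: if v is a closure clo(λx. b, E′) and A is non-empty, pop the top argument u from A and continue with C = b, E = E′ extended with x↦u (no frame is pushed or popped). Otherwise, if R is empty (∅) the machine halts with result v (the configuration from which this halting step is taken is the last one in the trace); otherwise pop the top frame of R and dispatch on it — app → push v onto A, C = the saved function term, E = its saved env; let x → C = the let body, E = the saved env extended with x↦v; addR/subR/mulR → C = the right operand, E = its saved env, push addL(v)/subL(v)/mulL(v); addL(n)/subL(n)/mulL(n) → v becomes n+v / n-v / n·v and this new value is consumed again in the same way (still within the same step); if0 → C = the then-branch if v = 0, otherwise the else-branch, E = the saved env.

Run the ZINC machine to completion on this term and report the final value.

step 0: <C=(if0 0 then ((λw. 7) ((λp. ((λz. 4) 3)) 6)) else ((λu. ((λq. ((λy. q) -4)) u)) 7)), E=∅, A=∅, R=∅>
step 1: <C=0, E=∅, A=∅, R=[if0]>
step 2: <C=((λw. 7) ((λp. ((λz. 4) 3)) 6)), E=∅, A=∅, R=∅>
step 3: <C=((λp. ((λz. 4) 3)) 6), E=∅, A=∅, R=[app]>
step 4: <C=6, E=∅, A=∅, R=[app :: app]>
step 5: <C=(λp. ((λz. 4) 3)), E=∅, A=[6], R=[app]>
step 6: <C=((λz. 4) 3), E={p↦6}, A=∅, R=[app]>
step 7: <C=3, E={p↦6}, A=∅, R=[app :: app]>
step 8: <C=(λz. 4), E={p↦6}, A=[3], R=[app]>
step 9: <C=4, E={z↦3, p↦6}, A=∅, R=[app]>
step 10: <C=(λw. 7), E=∅, A=[4], R=∅>
step 11: <C=7, E={w↦4}, A=∅, R=∅>
→ final value 7

Answer: 7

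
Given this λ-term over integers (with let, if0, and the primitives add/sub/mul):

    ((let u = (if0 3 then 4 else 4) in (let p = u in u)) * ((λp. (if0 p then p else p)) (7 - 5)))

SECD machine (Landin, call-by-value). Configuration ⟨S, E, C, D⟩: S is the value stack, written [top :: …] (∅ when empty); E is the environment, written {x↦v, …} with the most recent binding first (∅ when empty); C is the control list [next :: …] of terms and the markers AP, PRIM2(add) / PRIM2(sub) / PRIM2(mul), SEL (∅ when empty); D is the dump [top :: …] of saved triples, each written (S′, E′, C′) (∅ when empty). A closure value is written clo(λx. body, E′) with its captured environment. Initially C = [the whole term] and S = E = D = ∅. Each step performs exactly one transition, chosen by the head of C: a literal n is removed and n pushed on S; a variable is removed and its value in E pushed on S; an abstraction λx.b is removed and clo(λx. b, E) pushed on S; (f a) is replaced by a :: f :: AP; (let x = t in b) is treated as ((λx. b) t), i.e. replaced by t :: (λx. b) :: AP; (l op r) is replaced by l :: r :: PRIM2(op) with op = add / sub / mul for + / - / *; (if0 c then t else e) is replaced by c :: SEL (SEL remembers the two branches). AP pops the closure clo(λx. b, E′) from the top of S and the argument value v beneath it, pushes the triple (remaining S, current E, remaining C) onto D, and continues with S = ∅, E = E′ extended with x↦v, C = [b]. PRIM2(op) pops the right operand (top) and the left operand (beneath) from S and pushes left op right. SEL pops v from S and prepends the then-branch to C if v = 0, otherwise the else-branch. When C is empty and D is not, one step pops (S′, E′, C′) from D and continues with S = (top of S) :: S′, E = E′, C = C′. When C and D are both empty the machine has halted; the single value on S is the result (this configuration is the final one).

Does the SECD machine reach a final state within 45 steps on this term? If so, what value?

[0] <S=∅, E=∅, C=[((let u = (if0 3 then 4 else 4) in (let p = u in u)) * ((λp. (if0 p then p else p)) (7 - 5)))], D=∅>
[1] <S=∅, E=∅, C=[(let u = (if0 3 then 4 else 4) in (let p = u in u)) :: ((λp. (if0 p then p else p)) (7 - 5)) :: PRIM2(mul)], D=∅>
[2] <S=∅, E=∅, C=[(if0 3 then 4 else 4) :: (λu. (let p = u in u)) :: AP :: ((λp. (if0 p then p else p)) (7 - 5)) :: PRIM2(mul)], D=∅>
[3] <S=∅, E=∅, C=[3 :: SEL :: (λu. (let p = u in u)) :: AP :: ((λp. (if0 p then p else p)) (7 - 5)) :: PRIM2(mul)], D=∅>
[4] <S=[3], E=∅, C=[SEL :: (λu. (let p = u in u)) :: AP :: ((λp. (if0 p then p else p)) (7 - 5)) :: PRIM2(mul)], D=∅>
[5] <S=∅, E=∅, C=[4 :: (λu. (let p = u in u)) :: AP :: ((λp. (if0 p then p else p)) (7 - 5)) :: PRIM2(mul)], D=∅>
[6] <S=[4], E=∅, C=[(λu. (let p = u in u)) :: AP :: ((λp. (if0 p then p else p)) (7 - 5)) :: PRIM2(mul)], D=∅>
[7] <S=[clo(λu. (let p = u in u), ∅) :: 4], E=∅, C=[AP :: ((λp. (if0 p then p else p)) (7 - 5)) :: PRIM2(mul)], D=∅>
[8] <S=∅, E={u↦4}, C=[(let p = u in u)], D=[(∅, ∅, [((λp. (if0 p then p else p)) (7 - 5)) :: PRIM2(mul)])]>
[9] <S=∅, E={u↦4}, C=[u :: (λp. u) :: AP], D=[(∅, ∅, [((λp. (if0 p then p else p)) (7 - 5)) :: PRIM2(mul)])]>
[10] <S=[4], E={u↦4}, C=[(λp. u) :: AP], D=[(∅, ∅, [((λp. (if0 p then p else p)) (7 - 5)) :: PRIM2(mul)])]>
[11] <S=[clo(λp. u, {u↦4}) :: 4], E={u↦4}, C=[AP], D=[(∅, ∅, [((λp. (if0 p then p else p)) (7 - 5)) :: PRIM2(mul)])]>
[12] <S=∅, E={p↦4, u↦4}, C=[u], D=[(∅, {u↦4}, ∅) :: (∅, ∅, [((λp. (if0 p then p else p)) (7 - 5)) :: PRIM2(mul)])]>
[13] <S=[4], E={p↦4, u↦4}, C=∅, D=[(∅, {u↦4}, ∅) :: (∅, ∅, [((λp. (if0 p then p else p)) (7 - 5)) :: PRIM2(mul)])]>
[14] <S=[4], E={u↦4}, C=∅, D=[(∅, ∅, [((λp. (if0 p then p else p)) (7 - 5)) :: PRIM2(mul)])]>
[15] <S=[4], E=∅, C=[((λp. (if0 p then p else p)) (7 - 5)) :: PRIM2(mul)], D=∅>
[16] <S=[4], E=∅, C=[(7 - 5) :: (λp. (if0 p then p else p)) :: AP :: PRIM2(mul)], D=∅>
[17] <S=[4], E=∅, C=[7 :: 5 :: PRIM2(sub) :: (λp. (if0 p then p else p)) :: AP :: PRIM2(mul)], D=∅>
[18] <S=[7 :: 4], E=∅, C=[5 :: PRIM2(sub) :: (λp. (if0 p then p else p)) :: AP :: PRIM2(mul)], D=∅>
[19] <S=[5 :: 7 :: 4], E=∅, C=[PRIM2(sub) :: (λp. (if0 p then p else p)) :: AP :: PRIM2(mul)], D=∅>
[20] <S=[2 :: 4], E=∅, C=[(λp. (if0 p then p else p)) :: AP :: PRIM2(mul)], D=∅>
[21] <S=[clo(λp. (if0 p then p else p), ∅) :: 2 :: 4], E=∅, C=[AP :: PRIM2(mul)], D=∅>
[22] <S=∅, E={p↦2}, C=[(if0 p then p else p)], D=[([4], ∅, [PRIM2(mul)])]>
[23] <S=∅, E={p↦2}, C=[p :: SEL], D=[([4], ∅, [PRIM2(mul)])]>
[24] <S=[2], E={p↦2}, C=[SEL], D=[([4], ∅, [PRIM2(mul)])]>
[25] <S=∅, E={p↦2}, C=[p], D=[([4], ∅, [PRIM2(mul)])]>
[26] <S=[2], E={p↦2}, C=∅, D=[([4], ∅, [PRIM2(mul)])]>
[27] <S=[2 :: 4], E=∅, C=[PRIM2(mul)], D=∅>
[28] <S=[8], E=∅, C=∅, D=∅>
→ final value 8

Answer: 8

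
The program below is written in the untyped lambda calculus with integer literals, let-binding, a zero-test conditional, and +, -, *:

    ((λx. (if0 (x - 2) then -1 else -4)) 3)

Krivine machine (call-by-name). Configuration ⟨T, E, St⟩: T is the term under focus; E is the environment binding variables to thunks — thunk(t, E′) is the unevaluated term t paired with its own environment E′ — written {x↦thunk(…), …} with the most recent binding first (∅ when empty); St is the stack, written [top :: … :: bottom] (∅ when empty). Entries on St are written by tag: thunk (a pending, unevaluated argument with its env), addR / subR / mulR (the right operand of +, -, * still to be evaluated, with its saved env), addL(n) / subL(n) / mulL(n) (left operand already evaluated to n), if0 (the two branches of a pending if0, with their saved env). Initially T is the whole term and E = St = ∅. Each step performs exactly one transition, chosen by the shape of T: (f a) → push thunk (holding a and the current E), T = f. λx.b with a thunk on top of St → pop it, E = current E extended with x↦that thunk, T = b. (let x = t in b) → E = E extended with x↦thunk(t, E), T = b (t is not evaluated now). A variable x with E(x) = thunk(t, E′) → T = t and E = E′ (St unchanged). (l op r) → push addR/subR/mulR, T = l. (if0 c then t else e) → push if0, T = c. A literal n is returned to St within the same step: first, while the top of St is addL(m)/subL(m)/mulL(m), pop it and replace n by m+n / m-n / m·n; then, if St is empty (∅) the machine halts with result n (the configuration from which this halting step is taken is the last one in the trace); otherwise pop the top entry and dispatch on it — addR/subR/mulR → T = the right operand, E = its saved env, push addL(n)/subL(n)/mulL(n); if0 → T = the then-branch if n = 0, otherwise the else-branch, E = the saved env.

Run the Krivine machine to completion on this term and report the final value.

step 0: ⟨T=((λx. (if0 (x - 2) then -1 else -4)) 3); E=∅; St=∅⟩
step 1: ⟨T=(λx. (if0 (x - 2) then -1 else -4)); E=∅; St=[thunk]⟩
step 2: ⟨T=(if0 (x - 2) then -1 else -4); E={x↦thunk(3, ∅)}; St=∅⟩
step 3: ⟨T=(x - 2); E={x↦thunk(3, ∅)}; St=[if0]⟩
step 4: ⟨T=x; E={x↦thunk(3, ∅)}; St=[subR :: if0]⟩
step 5: ⟨T=3; E=∅; St=[subR :: if0]⟩
step 6: ⟨T=2; E={x↦thunk(3, ∅)}; St=[subL(3) :: if0]⟩
step 7: ⟨T=-4; E={x↦thunk(3, ∅)}; St=∅⟩
→ final value -4

Answer: -4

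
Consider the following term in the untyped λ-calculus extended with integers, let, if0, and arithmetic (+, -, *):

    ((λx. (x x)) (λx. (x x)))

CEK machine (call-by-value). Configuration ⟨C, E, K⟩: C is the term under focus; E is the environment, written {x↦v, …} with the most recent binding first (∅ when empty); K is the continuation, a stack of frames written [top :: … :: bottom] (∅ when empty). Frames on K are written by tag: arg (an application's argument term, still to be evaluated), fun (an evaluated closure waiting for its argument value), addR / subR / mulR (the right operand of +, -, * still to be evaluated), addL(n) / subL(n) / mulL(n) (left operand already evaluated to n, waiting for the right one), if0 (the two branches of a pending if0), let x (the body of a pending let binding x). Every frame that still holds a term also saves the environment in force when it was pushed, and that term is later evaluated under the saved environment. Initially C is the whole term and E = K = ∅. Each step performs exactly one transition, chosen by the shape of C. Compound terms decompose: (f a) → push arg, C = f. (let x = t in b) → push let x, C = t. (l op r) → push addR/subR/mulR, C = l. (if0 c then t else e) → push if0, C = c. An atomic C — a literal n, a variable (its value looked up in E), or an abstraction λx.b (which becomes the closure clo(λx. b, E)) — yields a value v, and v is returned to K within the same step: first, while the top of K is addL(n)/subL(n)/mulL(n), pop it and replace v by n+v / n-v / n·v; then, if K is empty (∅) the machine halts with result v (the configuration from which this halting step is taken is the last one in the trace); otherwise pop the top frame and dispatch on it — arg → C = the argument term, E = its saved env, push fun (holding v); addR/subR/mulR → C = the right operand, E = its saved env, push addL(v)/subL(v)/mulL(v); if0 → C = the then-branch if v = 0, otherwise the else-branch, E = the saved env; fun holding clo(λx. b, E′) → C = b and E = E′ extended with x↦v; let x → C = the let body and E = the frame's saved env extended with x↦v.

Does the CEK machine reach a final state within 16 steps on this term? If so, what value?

Answer: DIVERGES (no final state within 16 steps)

Derivation:
0. [C=((λx. (x x)) (λx. (x x))) | E=∅ | K=∅]
1. [C=(λx. (x x)) | E=∅ | K=[arg]]
2. [C=(λx. (x x)) | E=∅ | K=[fun]]
3. [C=(x x) | E={x↦clo(λx. (x x), ∅)} | K=∅]
4. [C=x | E={x↦clo(λx. (x x), ∅)} | K=[arg]]
5. [C=x | E={x↦clo(λx. (x x), ∅)} | K=[fun]]
… configuration repeats with period 3 (steps 3–5 recur indefinitely) …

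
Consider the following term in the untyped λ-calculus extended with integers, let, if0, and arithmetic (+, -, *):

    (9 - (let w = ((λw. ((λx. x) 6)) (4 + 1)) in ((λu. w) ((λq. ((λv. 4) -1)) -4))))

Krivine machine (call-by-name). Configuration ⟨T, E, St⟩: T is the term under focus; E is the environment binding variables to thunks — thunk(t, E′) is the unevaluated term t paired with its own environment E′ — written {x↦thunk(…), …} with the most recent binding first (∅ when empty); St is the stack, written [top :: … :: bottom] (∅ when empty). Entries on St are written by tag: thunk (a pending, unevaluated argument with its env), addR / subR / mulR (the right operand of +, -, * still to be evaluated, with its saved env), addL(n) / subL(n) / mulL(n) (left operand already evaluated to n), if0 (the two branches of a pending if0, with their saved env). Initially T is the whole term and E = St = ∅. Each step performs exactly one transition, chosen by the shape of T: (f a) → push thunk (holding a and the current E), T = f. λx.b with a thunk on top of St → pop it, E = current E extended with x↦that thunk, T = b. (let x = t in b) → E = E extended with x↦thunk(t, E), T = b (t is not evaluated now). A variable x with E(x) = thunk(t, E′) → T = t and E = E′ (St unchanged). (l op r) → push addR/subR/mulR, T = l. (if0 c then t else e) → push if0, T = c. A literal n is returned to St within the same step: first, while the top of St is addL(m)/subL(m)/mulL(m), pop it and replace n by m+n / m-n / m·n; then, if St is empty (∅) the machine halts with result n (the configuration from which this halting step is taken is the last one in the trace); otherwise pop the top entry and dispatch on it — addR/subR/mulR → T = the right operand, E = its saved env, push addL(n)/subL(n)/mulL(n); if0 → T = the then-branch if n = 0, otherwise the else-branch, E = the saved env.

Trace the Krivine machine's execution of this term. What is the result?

[0] <T=(9 - (let w = ((λw. ((λx. x) 6)) (4 + 1)) in ((λu. w) ((λq. ((λv. 4) -1)) -4)))), E=∅, St=∅>
[1] <T=9, E=∅, St=[subR]>
[2] <T=(let w = ((λw. ((λx. x) 6)) (4 + 1)) in ((λu. w) ((λq. ((λv. 4) -1)) -4))), E=∅, St=[subL(9)]>
[3] <T=((λu. w) ((λq. ((λv. 4) -1)) -4)), E={w↦thunk(((λw. ((λx. x) 6)) (4 + 1)), ∅)}, St=[subL(9)]>
[4] <T=(λu. w), E={w↦thunk(((λw. ((λx. x) 6)) (4 + 1)), ∅)}, St=[thunk :: subL(9)]>
[5] <T=w, E={u↦thunk(((λq. ((λv. 4) -1)) -4), {w↦thunk(((λw. ((λx. x) 6)) (4 + 1)), ∅)}), w↦thunk(((λw. ((λx. x) 6)) (4 + 1)), ∅)}, St=[subL(9)]>
[6] <T=((λw. ((λx. x) 6)) (4 + 1)), E=∅, St=[subL(9)]>
[7] <T=(λw. ((λx. x) 6)), E=∅, St=[thunk :: subL(9)]>
[8] <T=((λx. x) 6), E={w↦thunk((4 + 1), ∅)}, St=[subL(9)]>
[9] <T=(λx. x), E={w↦thunk((4 + 1), ∅)}, St=[thunk :: subL(9)]>
[10] <T=x, E={x↦thunk(6, {w↦thunk((4 + 1), ∅)}), w↦thunk((4 + 1), ∅)}, St=[subL(9)]>
[11] <T=6, E={w↦thunk((4 + 1), ∅)}, St=[subL(9)]>
→ final value 3

Answer: 3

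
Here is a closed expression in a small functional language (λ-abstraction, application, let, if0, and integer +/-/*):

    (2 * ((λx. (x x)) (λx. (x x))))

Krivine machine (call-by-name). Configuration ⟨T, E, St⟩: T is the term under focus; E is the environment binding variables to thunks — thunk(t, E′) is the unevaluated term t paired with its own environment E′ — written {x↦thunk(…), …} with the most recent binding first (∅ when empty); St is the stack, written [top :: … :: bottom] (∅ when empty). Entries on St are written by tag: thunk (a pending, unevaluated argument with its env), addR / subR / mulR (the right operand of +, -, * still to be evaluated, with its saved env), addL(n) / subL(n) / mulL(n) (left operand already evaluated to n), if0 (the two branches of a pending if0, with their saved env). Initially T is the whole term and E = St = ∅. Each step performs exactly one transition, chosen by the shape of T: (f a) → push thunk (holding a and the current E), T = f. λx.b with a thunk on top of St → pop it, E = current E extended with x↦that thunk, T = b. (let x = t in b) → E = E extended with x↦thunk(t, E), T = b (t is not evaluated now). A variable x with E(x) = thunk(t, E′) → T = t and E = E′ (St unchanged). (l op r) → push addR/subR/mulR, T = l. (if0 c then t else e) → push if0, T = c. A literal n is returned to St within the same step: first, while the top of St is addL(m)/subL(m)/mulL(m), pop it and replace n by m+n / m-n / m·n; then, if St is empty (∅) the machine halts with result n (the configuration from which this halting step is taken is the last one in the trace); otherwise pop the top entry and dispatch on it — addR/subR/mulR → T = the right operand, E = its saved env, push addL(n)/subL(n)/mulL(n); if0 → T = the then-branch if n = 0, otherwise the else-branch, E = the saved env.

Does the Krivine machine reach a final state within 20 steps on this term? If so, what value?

Answer: DIVERGES (no final state within 20 steps)

Execution trace:
step 0: [T=(2 * ((λx. (x x)) (λx. (x x)))) | E=∅ | St=∅]
step 1: [T=2 | E=∅ | St=[mulR]]
step 2: [T=((λx. (x x)) (λx. (x x))) | E=∅ | St=[mulL(2)]]
step 3: [T=(λx. (x x)) | E=∅ | St=[thunk :: mulL(2)]]
step 4: [T=(x x) | E={x↦thunk((λx. (x x)), ∅)} | St=[mulL(2)]]
step 5: [T=x | E={x↦thunk((λx. (x x)), ∅)} | St=[thunk :: mulL(2)]]
step 6: [T=(λx. (x x)) | E=∅ | St=[thunk :: mulL(2)]]
step 7: [T=(x x) | E={x↦thunk(x, {x↦thunk((λx. (x x)), ∅)})} | St=[mulL(2)]]
step 8: [T=x | E={x↦thunk(x, {x↦thunk((λx. (x x)), ∅)})} | St=[thunk :: mulL(2)]]
step 9: [T=x | E={x↦thunk((λx. (x x)), ∅)} | St=[thunk :: mulL(2)]]
step 10: [T=(λx. (x x)) | E=∅ | St=[thunk :: mulL(2)]]
step 11: [T=(x x) | E={x↦thunk(x, {x↦thunk(x, {x↦thunk((λx. (x x)), ∅)})})} | St=[mulL(2)]]
step 12: [T=x | E={x↦thunk(x, {x↦thunk(x, {x↦thunk((λx. (x x)), ∅)})})} | St=[thunk :: mulL(2)]]
step 13: [T=x | E={x↦thunk(x, {x↦thunk((λx. (x x)), ∅)})} | St=[thunk :: mulL(2)]]
step 14: [T=x | E={x↦thunk((λx. (x x)), ∅)} | St=[thunk :: mulL(2)]]
step 15: [T=(λx. (x x)) | E=∅ | St=[thunk :: mulL(2)]]
step 16: [T=(x x) | E={x↦thunk(x, {x↦thunk(x, {x↦thunk(x, {x↦thunk((λx. (x x)), ∅)})})})} | St=[mulL(2)]]
step 17: [T=x | E={x↦thunk(x, {x↦thunk(x, {x↦thunk(x, {x↦thunk((λx. (x x)), ∅)})})})} | St=[thunk :: mulL(2)]]
step 18: [T=x | E={x↦thunk(x, {x↦thunk(x, {x↦thunk((λx. (x x)), ∅)})})} | St=[thunk :: mulL(2)]]
step 19: [T=x | E={x↦thunk(x, {x↦thunk((λx. (x x)), ∅)})} | St=[thunk :: mulL(2)]]
step 20: [T=x | E={x↦thunk((λx. (x x)), ∅)} | St=[thunk :: mulL(2)]]
→ 20 transitions taken and the configuration is still not final: no result within 20 steps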